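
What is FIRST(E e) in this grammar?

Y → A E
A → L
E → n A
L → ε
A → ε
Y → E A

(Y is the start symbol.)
FIRST sets of the non-terminals involved (from the grammar, by fixed-point iteration):
  FIRST(E) = { 'n' }

To compute FIRST(E e), process the symbols left to right:
Symbol E is a non-terminal. Add FIRST(E) \ {ε} = { 'n' }
E is not nullable (ε ∉ FIRST(E)), so stop here.
FIRST(E e) = { 'n' }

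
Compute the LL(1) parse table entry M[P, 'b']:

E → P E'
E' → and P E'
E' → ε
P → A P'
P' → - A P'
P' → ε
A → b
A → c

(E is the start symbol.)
P → A P'

To find M[P, 'b'], we find productions for P where 'b' is in the predict set (PREDICT(N → α) = (FIRST(α) \ {ε}) ∪ (FOLLOW(N) if α ⇒* ε)).

Relevant sets:
  FIRST(A) = { 'b', 'c' }

P → A P': PREDICT = { 'b', 'c' }
  'b' is in predict set, so this production goes in M[P, 'b']

M[P, 'b'] = P → A P'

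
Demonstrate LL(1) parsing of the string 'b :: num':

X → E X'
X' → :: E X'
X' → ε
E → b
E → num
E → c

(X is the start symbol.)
Stack is shown with the top on the left.

Stack      Input       Action
-----------------------------
X $        b :: num $  output X → E X'
E X' $     b :: num $  output E → b
b X' $     b :: num $  match 'b'
X' $       :: num $    output X' → :: E X'
:: E X' $  :: num $    match '::'
E X' $     num $       output E → num
num X' $   num $       match 'num'
X' $       $           output X' → ε
$          $           accept

The string is accepted.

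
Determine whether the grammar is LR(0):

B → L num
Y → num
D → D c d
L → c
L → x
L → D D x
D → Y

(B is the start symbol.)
Yes, the grammar is LR(0)

A grammar is LR(0) if no state in the canonical LR(0) collection has:
  - both a shift item (dot before a terminal) and a complete item (shift-reduce conflict), or
  - two or more complete items (reduce-reduce conflict; the accept item [B' → B .] counts as a complete item here).

Augment with B' → B and build the canonical LR(0) collection (I0 = CLOSURE({[B' → . B]}), then GOTO on every symbol after a dot until no new states appear). It has 13 states:
  I0: { [B → . L num], [B' → . B], [D → . D c d], [D → . Y], [L → . D D x], [L → . c], [L → . x], [Y → . num] }  — shift
  I1: { [B' → B .] }  — accept
  I2: { [D → . D c d], [D → . Y], [D → D . c d], [L → D . D x], [Y → . num] }  — shift
  I3: { [B → L . num] }  — shift
  I4: { [D → Y .] }  — reduce
  I5: { [L → c .] }  — reduce
  I6: { [Y → num .] }  — reduce
  I7: { [L → x .] }  — reduce
  I8: { [B → L num .] }  — reduce
  I9: { [D → D . c d], [L → D D . x] }  — shift
  I10: { [D → D c . d] }  — shift
  I11: { [D → D c d .] }  — reduce
  I12: { [L → D D x .] }  — reduce

Every state is either a pure shift/goto state or contains exactly one complete item and nothing to shift — no conflicts. The grammar is LR(0).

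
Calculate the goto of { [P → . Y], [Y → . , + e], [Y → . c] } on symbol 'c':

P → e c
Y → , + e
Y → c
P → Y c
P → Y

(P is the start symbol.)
GOTO(I, 'c') = CLOSURE({ [A → αX.β] : [A → α.Xβ] ∈ I, X = 'c' })

Items with dot before 'c', with the dot advanced:
  [Y → . c] → [Y → c .]
Closure adds nothing (no advanced item has the dot before a non-terminal).

GOTO = { [Y → c .] }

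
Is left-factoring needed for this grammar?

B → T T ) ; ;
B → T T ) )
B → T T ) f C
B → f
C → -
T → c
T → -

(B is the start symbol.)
Yes, B has productions with common prefix 'T T )'

Left-factoring is needed when two productions for the same non-terminal
share a common prefix on the right-hand side.

Productions for B:
  B → T T ) ; ;
  B → T T ) )
  B → T T ) f C
  B → f
Productions for T:
  T → c
  T → -

Found common prefix 'T T )' in productions for B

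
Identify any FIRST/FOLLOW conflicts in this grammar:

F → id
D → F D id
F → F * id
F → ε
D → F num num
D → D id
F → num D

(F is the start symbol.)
Yes. F → id with FOLLOW(F) on { 'id' }; F → F '*' id with FOLLOW(F) on { '*', 'id', 'num' }; F → num D with FOLLOW(F) on { 'num' }

A FIRST/FOLLOW conflict occurs when a non-terminal N has a nullable alternative N → β (β ⇒* ε) and another alternative N → α with FIRST(α) ∩ FOLLOW(N) ≠ ∅: on such a lookahead the parser cannot decide between expanding α and letting N vanish via β.

Nullable non-terminals: F.
FIRST sets used below: FIRST(F) = { '*', 'id', 'num', ε }

F: nullable alternative(s) F → ε; FOLLOW(F) = { $, '*', 'id', 'num' }
  F → id: FIRST \ {ε} = { 'id' } — overlaps FOLLOW(F) on { 'id' }: CONFLICT
  F → F * id: FIRST \ {ε} = { '*', 'id', 'num' } — overlaps FOLLOW(F) on { '*', 'id', 'num' }: CONFLICT
  F → ε: FIRST \ {ε} = { } — this is the only nullable alternative, skip
  F → num D: FIRST \ {ε} = { 'num' } — overlaps FOLLOW(F) on { 'num' }: CONFLICT

D has no nullable alternative, so no FIRST/FOLLOW check is needed there.

So the grammar has 3 FIRST/FOLLOW conflicts (marked CONFLICT above).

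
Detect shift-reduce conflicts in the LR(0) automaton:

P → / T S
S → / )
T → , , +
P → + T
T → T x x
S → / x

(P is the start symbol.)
Augment with P' → P and build the canonical LR(0) collection (I0 = CLOSURE({[P' → . P]}), then GOTO on every symbol after a dot until no new states appear). It has 15 states:
  I0: { [P → . + T], [P → . / T S], [P' → . P] }  — shift
  I1: { [P → + . T], [T → . , , +], [T → . T x x] }  — shift
  I2: { [P → / . T S], [T → . , , +], [T → . T x x] }  — shift
  I3: { [P' → P .] }  — accept
  I4: { [T → , . , +] }  — shift
  I5: { [P → / T . S], [S → . / )], [S → . / x], [T → T . x x] }  — shift
  I6: { [S → / . )], [S → / . x] }  — shift
  I7: { [P → / T S .] }  — reduce
  I8: { [T → T x . x] }  — shift
  I9: { [T → T x x .] }  — reduce
  I10: { [S → / ) .] }  — reduce
  I11: { [S → / x .] }  — reduce
  I12: { [T → , , . +] }  — shift
  I13: { [T → , , + .] }  — reduce
  I14: { [P → + T .], [T → T . x x] }  — shift, reduce

I14 contains reduce item [P → + T .] and shift item [T → T . x x] — shift-reduce conflict.

Answer: Yes — I14: [P → + T .] vs [T → T . x x]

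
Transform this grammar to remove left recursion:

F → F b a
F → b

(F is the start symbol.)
F is directly left-recursive. The standard transformation for
  A → A α₁ | ... | A α_m | β₁ | ... | β_n
is
  A  → β₁ A' | ... | β_n A'
  A' → α₁ A' | ... | α_m A' | ε

F → b becomes F → b F'
F → F b a becomes F' → b a F'
Add F' → ε

Resulting grammar:
F → b F'
F' → b a F'
F' → ε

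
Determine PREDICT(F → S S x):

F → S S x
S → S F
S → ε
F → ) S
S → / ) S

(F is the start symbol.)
PREDICT(F → S S x) = (FIRST(RHS) \ {ε}) ∪ (FOLLOW(F) if ε ∈ FIRST(RHS), i.e. RHS ⇒* ε)
FIRST(S) = { ')', '/', 'x', ε }
FIRST(S S x) = { ')', '/', 'x' }
ε ∉ FIRST(S S x), so FOLLOW(F) is not added.
PREDICT(F → S S x) = { ')', '/', 'x' }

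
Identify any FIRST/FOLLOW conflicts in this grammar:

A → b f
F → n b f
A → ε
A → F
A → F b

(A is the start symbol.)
A FIRST/FOLLOW conflict occurs when a non-terminal N has a nullable alternative N → β (β ⇒* ε) and another alternative N → α with FIRST(α) ∩ FOLLOW(N) ≠ ∅: on such a lookahead the parser cannot decide between expanding α and letting N vanish via β.

Nullable non-terminals: A.
FIRST sets used below: FIRST(F) = { 'n' }

A: nullable alternative(s) A → ε; FOLLOW(A) = { $ }
  A → b f: FIRST \ {ε} = { 'b' } — disjoint from FOLLOW(A)
  A → ε: FIRST \ {ε} = { } — this is the only nullable alternative, skip
  A → F: FIRST \ {ε} = { 'n' } — disjoint from FOLLOW(A)
  A → F b: FIRST \ {ε} = { 'n' } — disjoint from FOLLOW(A)

F has no nullable alternative, so no FIRST/FOLLOW check is needed there.

No FIRST/FOLLOW conflicts found.

Answer: No FIRST/FOLLOW conflicts.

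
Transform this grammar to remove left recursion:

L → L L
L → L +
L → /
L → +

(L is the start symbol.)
L → / L'
L → + L'
L' → L L'
L' → + L'
L' → ε

L is directly left-recursive. The standard transformation for
  A → A α₁ | ... | A α_m | β₁ | ... | β_n
is
  A  → β₁ A' | ... | β_n A'
  A' → α₁ A' | ... | α_m A' | ε

L → / becomes L → / L'
L → + becomes L → + L'
L → L L becomes L' → L L'
L → L + becomes L' → + L'
Add L' → ε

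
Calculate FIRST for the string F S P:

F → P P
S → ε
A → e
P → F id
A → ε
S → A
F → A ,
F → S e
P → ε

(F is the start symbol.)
{ ',', 'e', 'id', ε }

FIRST sets of the non-terminals involved (from the grammar, by fixed-point iteration):
  FIRST(F) = { ',', 'e', 'id', ε }
  FIRST(S) = { 'e', ε }
  FIRST(P) = { ',', 'e', 'id', ε }

To compute FIRST(F S P), process the symbols left to right:
Symbol F is a non-terminal. Add FIRST(F) \ {ε} = { ',', 'e', 'id' }
F is nullable (ε ∈ FIRST(F)), continue to the next symbol.
Symbol S is a non-terminal. Add FIRST(S) \ {ε} = { 'e' }
S is nullable (ε ∈ FIRST(S)), continue to the next symbol.
Symbol P is a non-terminal. Add FIRST(P) \ {ε} = { ',', 'e', 'id' }
P is nullable (ε ∈ FIRST(P)), continue to the next symbol.
All symbols are nullable, so ε is in the result.
FIRST(F S P) = { ',', 'e', 'id', ε }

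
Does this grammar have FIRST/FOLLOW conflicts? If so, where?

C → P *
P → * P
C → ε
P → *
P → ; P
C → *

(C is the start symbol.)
No FIRST/FOLLOW conflicts.

Nullable non-terminals: C.
FIRST sets used below: FIRST(P) = { '*', ';' }

C: nullable alternative(s) C → ε; FOLLOW(C) = { $ }
  C → P *: FIRST \ {ε} = { '*', ';' } — disjoint from FOLLOW(C)
  C → ε: FIRST \ {ε} = { } — this is the only nullable alternative, skip
  C → *: FIRST \ {ε} = { '*' } — disjoint from FOLLOW(C)

P has no nullable alternative, so no FIRST/FOLLOW check is needed there.

No FIRST/FOLLOW conflicts found.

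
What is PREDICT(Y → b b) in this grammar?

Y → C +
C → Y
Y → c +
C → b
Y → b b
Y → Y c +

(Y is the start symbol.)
PREDICT(Y → b b) = (FIRST(RHS) \ {ε}) ∪ (FOLLOW(Y) if ε ∈ FIRST(RHS), i.e. RHS ⇒* ε)
FIRST(b b) = { 'b' }
ε ∉ FIRST(b b), so FOLLOW(Y) is not added.
PREDICT(Y → b b) = { 'b' }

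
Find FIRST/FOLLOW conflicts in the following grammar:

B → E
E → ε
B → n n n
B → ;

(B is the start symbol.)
No FIRST/FOLLOW conflicts.

A FIRST/FOLLOW conflict occurs when a non-terminal N has a nullable alternative N → β (β ⇒* ε) and another alternative N → α with FIRST(α) ∩ FOLLOW(N) ≠ ∅: on such a lookahead the parser cannot decide between expanding α and letting N vanish via β.

Nullable non-terminals: B, E.
FIRST sets used below: FIRST(E) = { ε }

B: nullable alternative(s) B → E; FOLLOW(B) = { $ }
  B → E: FIRST \ {ε} = { } — this is the only nullable alternative, skip
  B → n n n: FIRST \ {ε} = { 'n' } — disjoint from FOLLOW(B)
  B → ;: FIRST \ {ε} = { ';' } — disjoint from FOLLOW(B)
E has a nullable alternative but only one production, so nothing to check.

No FIRST/FOLLOW conflicts found.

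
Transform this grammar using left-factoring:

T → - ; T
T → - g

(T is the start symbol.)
Left-factoring transforms A → αβ₁ | αβ₂ into A → αA' and A' → β₁ | β₂
(α is the longest common prefix among the alternatives). Repeat until
no nonterminal has two alternatives with a common prefix.

Round 1: T has alternatives sharing prefix '-'. Introduce T': T → - T'
  Add: T' → ; T
  Add: T' → g

No remaining common prefixes — done.

Resulting grammar:
T → - T'
T' → ; T
T' → g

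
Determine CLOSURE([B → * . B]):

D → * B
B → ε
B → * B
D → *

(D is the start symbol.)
{ [B → * . B], [B → . * B], [B → .] }

To compute CLOSURE, for each item [A → α.Bβ] where B is a non-terminal, add [B → .γ] for all productions B → γ; repeat for the newly added items until nothing changes.

Start with: [B → * . B]
  [B → * . B] has the dot before B: add [B → .], [B → . * B]
No further items can be added.

CLOSURE = { [B → * . B], [B → . * B], [B → .] }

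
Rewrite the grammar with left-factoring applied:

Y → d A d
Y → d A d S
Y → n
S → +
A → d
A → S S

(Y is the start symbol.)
Y → d A d Y'
Y' → ε
Y' → S
Y → n
S → +
A → d
A → S S

Left-factoring transforms A → αβ₁ | αβ₂ into A → αA' and A' → β₁ | β₂
(α is the longest common prefix among the alternatives). Repeat until
no nonterminal has two alternatives with a common prefix.

Round 1: Y has alternatives sharing prefix 'd A d'. Introduce Y': Y → d A d Y'
  Add: Y' → ε
  Add: Y' → S

No remaining common prefixes — done.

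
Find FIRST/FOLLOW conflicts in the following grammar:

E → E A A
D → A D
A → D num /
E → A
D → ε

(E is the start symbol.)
Yes. D → A D with FOLLOW(D) on { 'num' }

A FIRST/FOLLOW conflict occurs when a non-terminal N has a nullable alternative N → β (β ⇒* ε) and another alternative N → α with FIRST(α) ∩ FOLLOW(N) ≠ ∅: on such a lookahead the parser cannot decide between expanding α and letting N vanish via β.

Nullable non-terminals: D.
FIRST sets used below: FIRST(A) = { 'num' }

D: nullable alternative(s) D → ε; FOLLOW(D) = { 'num' }
  D → A D: FIRST \ {ε} = { 'num' } — overlaps FOLLOW(D) on { 'num' }: CONFLICT
  D → ε: FIRST \ {ε} = { } — this is the only nullable alternative, skip

A, E have no nullable alternative, so no FIRST/FOLLOW check is needed there.

So the grammar has 1 FIRST/FOLLOW conflict (marked CONFLICT above).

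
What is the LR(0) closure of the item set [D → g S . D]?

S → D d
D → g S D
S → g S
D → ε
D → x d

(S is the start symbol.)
To compute CLOSURE, for each item [A → α.Bβ] where B is a non-terminal, add [B → .γ] for all productions B → γ; repeat for the newly added items until nothing changes.

Start with: [D → g S . D]
  [D → g S . D] has the dot before D: add [D → . g S D], [D → .], [D → . x d]
No further items can be added.

CLOSURE = { [D → . g S D], [D → . x d], [D → .], [D → g S . D] }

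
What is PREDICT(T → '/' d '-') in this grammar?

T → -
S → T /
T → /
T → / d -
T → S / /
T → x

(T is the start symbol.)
PREDICT(T → '/' d '-') = (FIRST(RHS) \ {ε}) ∪ (FOLLOW(T) if ε ∈ FIRST(RHS), i.e. RHS ⇒* ε)
FIRST('/' d '-') = { '/' }
ε ∉ FIRST('/' d '-'), so FOLLOW(T) is not added.
PREDICT(T → '/' d '-') = { '/' }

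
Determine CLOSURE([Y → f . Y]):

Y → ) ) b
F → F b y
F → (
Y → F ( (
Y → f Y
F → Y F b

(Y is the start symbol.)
To compute CLOSURE, for each item [A → α.Bβ] where B is a non-terminal, add [B → .γ] for all productions B → γ; repeat for the newly added items until nothing changes.

Start with: [Y → f . Y]
  [Y → f . Y] has the dot before Y: add [Y → . ) ) b], [Y → . F ( (], [Y → . f Y]
  [Y → . F ( (] has the dot before F: add [F → . F b y], [F → . (], [F → . Y F b]
No further items can be added.

CLOSURE = { [F → . (], [F → . F b y], [F → . Y F b], [Y → . ) ) b], [Y → . F ( (], [Y → . f Y], [Y → f . Y] }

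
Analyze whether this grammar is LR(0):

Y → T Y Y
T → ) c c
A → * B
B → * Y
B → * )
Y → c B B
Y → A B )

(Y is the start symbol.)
Augment with Y' → Y and build the canonical LR(0) collection (I0 = CLOSURE({[Y' → . Y]}), then GOTO on every symbol after a dot until no new states appear). It has 19 states:
  I0: { [A → . * B], [T → . ) c c], [Y → . A B )], [Y → . T Y Y], [Y → . c B B], [Y' → . Y] }  — shift
  I1: { [T → ) . c c] }  — shift
  I2: { [A → * . B], [B → . * )], [B → . * Y] }  — shift
  I3: { [B → . * )], [B → . * Y], [Y → A . B )] }  — shift
  I4: { [A → . * B], [T → . ) c c], [Y → . A B )], [Y → . T Y Y], [Y → . c B B], [Y → T . Y Y] }  — shift
  I5: { [Y' → Y .] }  — accept
  I6: { [B → . * )], [B → . * Y], [Y → c . B B] }  — shift
  I7: { [A → . * B], [B → * . )], [B → * . Y], [T → . ) c c], [Y → . A B )], [Y → . T Y Y], [Y → . c B B] }  — shift
  I8: { [B → . * )], [B → . * Y], [Y → c B . B] }  — shift
  I9: { [Y → c B B .] }  — reduce
  I10: { [B → * ) .], [T → ) . c c] }  — shift, reduce
  I11: { [B → * Y .] }  — reduce
  I12: { [T → ) c . c] }  — shift
  I13: { [T → ) c c .] }  — reduce
  I14: { [A → . * B], [T → . ) c c], [Y → . A B )], [Y → . T Y Y], [Y → . c B B], [Y → T Y . Y] }  — shift
  I15: { [Y → T Y Y .] }  — reduce
  I16: { [Y → A B . )] }  — shift
  I17: { [Y → A B ) .] }  — reduce
  I18: { [A → * B .] }  — reduce

Conflict in state I10:
  Shift-reduce conflict between [B → * ) .] and [T → ) . c c]
So the grammar is NOT LR(0).

Answer: No. Shift-reduce conflict between [B → * ) .] and [T → ) . c c]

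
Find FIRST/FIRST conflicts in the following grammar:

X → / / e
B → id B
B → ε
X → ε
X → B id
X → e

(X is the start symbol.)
No FIRST/FIRST conflicts.

A FIRST/FIRST conflict occurs when two productions N → α and N → β for the same non-terminal have FIRST(α) ∩ FIRST(β) ≠ ∅ (with ε ∈ FIRST of a nullable right-hand side, so two nullable alternatives also conflict).

FIRST sets of the non-terminals at (or reachable through a nullable prefix from) the front of some alternative:
  FIRST(B) = { 'id', ε }

Productions for X:
  X → / / e: FIRST = { '/' }
  X → ε: FIRST = { ε }
  X → B id: FIRST = { 'id' }
  X → e: FIRST = { 'e' }
Productions for B:
  B → id B: FIRST = { 'id' }
  B → ε: FIRST = { ε }

All alternatives of each non-terminal have pairwise disjoint FIRST sets.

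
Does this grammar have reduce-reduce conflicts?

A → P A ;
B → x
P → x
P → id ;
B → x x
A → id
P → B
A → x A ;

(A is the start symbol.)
Augment with A' → A and build the canonical LR(0) collection (I0 = CLOSURE({[A' → . A]}), then GOTO on every symbol after a dot until no new states appear). It has 12 states:
  I0: { [A → . P A ;], [A → . id], [A → . x A ;], [A' → . A], [B → . x x], [B → . x], [P → . B], [P → . id ;], [P → . x] }  — shift
  I1: { [A' → A .] }  — accept
  I2: { [P → B .] }  — reduce
  I3: { [A → . P A ;], [A → . id], [A → . x A ;], [A → P . A ;], [B → . x x], [B → . x], [P → . B], [P → . id ;], [P → . x] }  — shift
  I4: { [A → id .], [P → id . ;] }  — shift, reduce
  I5: { [A → . P A ;], [A → . id], [A → . x A ;], [A → x . A ;], [B → . x x], [B → . x], [B → x . x], [B → x .], [P → . B], [P → . id ;], [P → . x], [P → x .] }  — shift, 2 reduces
  I6: { [A → x A . ;] }  — shift
  I7: { [A → . P A ;], [A → . id], [A → . x A ;], [A → x . A ;], [B → . x x], [B → . x], [B → x . x], [B → x .], [B → x x .], [P → . B], [P → . id ;], [P → . x], [P → x .] }  — shift, 3 reduces
  I8: { [A → x A ; .] }  — reduce
  I9: { [P → id ; .] }  — reduce
  I10: { [A → P A . ;] }  — shift
  I11: { [A → P A ; .] }  — reduce

I5 contains complete items [B → x .], [P → x .] — reduce-reduce conflict.
I7 contains complete items [B → x .], [B → x x .], [P → x .] — reduce-reduce conflict.

Answer: Yes — I5: [B → x .] vs [P → x .]; I7: [B → x .] vs [B → x x .]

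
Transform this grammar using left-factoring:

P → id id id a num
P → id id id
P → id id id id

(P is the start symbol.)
Left-factoring transforms A → αβ₁ | αβ₂ into A → αA' and A' → β₁ | β₂
(α is the longest common prefix among the alternatives). Repeat until
no nonterminal has two alternatives with a common prefix.

Round 1: P has alternatives sharing prefix 'id id id'. Introduce P': P → id id id P'
  Add: P' → a num
  Add: P' → ε
  Add: P' → id

No remaining common prefixes — done.

Resulting grammar:
P → id id id P'
P' → a num
P' → ε
P' → id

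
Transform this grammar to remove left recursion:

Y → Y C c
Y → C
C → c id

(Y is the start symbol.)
Y is directly left-recursive. The standard transformation for
  A → A α₁ | ... | A α_m | β₁ | ... | β_n
is
  A  → β₁ A' | ... | β_n A'
  A' → α₁ A' | ... | α_m A' | ε

Y → C becomes Y → C Y'
Y → Y C c becomes Y' → C c Y'
Add Y' → ε

Productions for other non-terminals are unchanged:
  C → c id

Resulting grammar:
Y → C Y'
Y' → C c Y'
Y' → ε
C → c id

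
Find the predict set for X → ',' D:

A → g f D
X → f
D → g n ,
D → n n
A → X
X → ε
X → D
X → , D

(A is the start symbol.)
{ ',' }

PREDICT(X → ',' D) = (FIRST(RHS) \ {ε}) ∪ (FOLLOW(X) if ε ∈ FIRST(RHS), i.e. RHS ⇒* ε)
FIRST(',' D) = { ',' }
ε ∉ FIRST(',' D), so FOLLOW(X) is not added.
PREDICT(X → ',' D) = { ',' }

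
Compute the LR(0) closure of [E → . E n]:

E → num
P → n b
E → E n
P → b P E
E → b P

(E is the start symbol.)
{ [E → . E n], [E → . b P], [E → . num] }

To compute CLOSURE, for each item [A → α.Bβ] where B is a non-terminal, add [B → .γ] for all productions B → γ; repeat for the newly added items until nothing changes.

Start with: [E → . E n]
  [E → . E n] has the dot before E: add [E → . num], [E → . b P]
No further items can be added.

CLOSURE = { [E → . E n], [E → . b P], [E → . num] }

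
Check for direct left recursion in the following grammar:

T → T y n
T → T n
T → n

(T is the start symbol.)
T → T y n: LEFT RECURSIVE (starts with T)
T → T n: LEFT RECURSIVE (starts with T)
T → n: starts with n

The grammar has direct left recursion on: T.

Answer: Yes, T is left-recursive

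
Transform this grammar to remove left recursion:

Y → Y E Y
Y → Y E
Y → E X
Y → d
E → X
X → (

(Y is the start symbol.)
Y → E X Y'
Y → d Y'
Y' → E Y Y'
Y' → E Y'
Y' → ε
E → X
X → (

Y is directly left-recursive. The standard transformation for
  A → A α₁ | ... | A α_m | β₁ | ... | β_n
is
  A  → β₁ A' | ... | β_n A'
  A' → α₁ A' | ... | α_m A' | ε

Y → E X becomes Y → E X Y'
Y → d becomes Y → d Y'
Y → Y E Y becomes Y' → E Y Y'
Y → Y E becomes Y' → E Y'
Add Y' → ε

Productions for other non-terminals are unchanged:
  E → X
  X → (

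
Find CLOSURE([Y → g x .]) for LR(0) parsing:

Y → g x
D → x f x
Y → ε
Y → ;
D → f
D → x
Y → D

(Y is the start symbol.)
Start with: [Y → g x .]
The dot is at the end, so nothing is added.

CLOSURE = { [Y → g x .] }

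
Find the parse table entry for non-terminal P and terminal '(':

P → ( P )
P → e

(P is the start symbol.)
P → ( P )

To find M[P, '('], we find productions for P where '(' is in the predict set (PREDICT(N → α) = (FIRST(α) \ {ε}) ∪ (FOLLOW(N) if α ⇒* ε)).

P → ( P ): PREDICT = { '(' }
  '(' is in predict set, so this production goes in M[P, '(']
P → e: PREDICT = { 'e' }

M[P, '('] = P → ( P )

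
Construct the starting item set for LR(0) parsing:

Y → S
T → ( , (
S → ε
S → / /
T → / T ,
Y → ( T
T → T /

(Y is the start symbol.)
{ [S → . / /], [S → .], [Y → . ( T], [Y → . S], [Y' → . Y] }

First, augment the grammar with Y' → Y
I₀ = CLOSURE({ [Y' → . Y] }):
  [Y' → . Y] has the dot before Y: add [Y → . S], [Y → . ( T]
  [Y → . S] has the dot before S: add [S → .], [S → . / /]
No further items can be added.

I₀ = { [S → . / /], [S → .], [Y → . ( T], [Y → . S], [Y' → . Y] }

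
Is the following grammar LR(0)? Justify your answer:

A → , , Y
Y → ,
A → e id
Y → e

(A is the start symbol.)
Yes, the grammar is LR(0)

A grammar is LR(0) if no state in the canonical LR(0) collection has:
  - both a shift item (dot before a terminal) and a complete item (shift-reduce conflict), or
  - two or more complete items (reduce-reduce conflict; the accept item [A' → A .] counts as a complete item here).

Augment with A' → A and build the canonical LR(0) collection (I0 = CLOSURE({[A' → . A]}), then GOTO on every symbol after a dot until no new states appear). It has 9 states:
  I0: { [A → . , , Y], [A → . e id], [A' → . A] }  — shift
  I1: { [A → , . , Y] }  — shift
  I2: { [A' → A .] }  — accept
  I3: { [A → e . id] }  — shift
  I4: { [A → e id .] }  — reduce
  I5: { [A → , , . Y], [Y → . ,], [Y → . e] }  — shift
  I6: { [Y → , .] }  — reduce
  I7: { [A → , , Y .] }  — reduce
  I8: { [Y → e .] }  — reduce

Every state is either a pure shift/goto state or contains exactly one complete item and nothing to shift — no conflicts. The grammar is LR(0).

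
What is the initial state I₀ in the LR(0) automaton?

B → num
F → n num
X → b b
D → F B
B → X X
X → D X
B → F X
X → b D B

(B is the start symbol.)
First, augment the grammar with B' → B
I₀ = CLOSURE({ [B' → . B] }):
  [B' → . B] has the dot before B: add [B → . num], [B → . X X], [B → . F X]
  [B → . X X] has the dot before X: add [X → . b b], [X → . D X], [X → . b D B]
  [B → . F X] has the dot before F: add [F → . n num]
  [X → . D X] has the dot before D: add [D → . F B]
No further items can be added.

I₀ = { [B → . F X], [B → . X X], [B → . num], [B' → . B], [D → . F B], [F → . n num], [X → . D X], [X → . b D B], [X → . b b] }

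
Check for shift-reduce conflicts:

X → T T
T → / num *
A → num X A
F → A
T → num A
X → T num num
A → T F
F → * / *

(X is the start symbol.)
Augment with X' → X and build the canonical LR(0) collection (I0 = CLOSURE({[X' → . X]}), then GOTO on every symbol after a dot until no new states appear). It has 23 states:
  I0: { [T → . / num *], [T → . num A], [X → . T T], [X → . T num num], [X' → . X] }  — shift
  I1: { [T → / . num *] }  — shift
  I2: { [T → . / num *], [T → . num A], [X → T . T], [X → T . num num] }  — shift
  I3: { [X' → X .] }  — accept
  I4: { [A → . T F], [A → . num X A], [T → . / num *], [T → . num A], [T → num . A] }  — shift
  I5: { [T → num A .] }  — reduce
  I6: { [A → . T F], [A → . num X A], [A → T . F], [F → . * / *], [F → . A], [T → . / num *], [T → . num A] }  — shift
  I7: { [A → . T F], [A → . num X A], [A → num . X A], [T → . / num *], [T → . num A], [T → num . A], [X → . T T], [X → . T num num] }  — shift
  I8: { [A → . T F], [A → . num X A], [A → T . F], [F → . * / *], [F → . A], [T → . / num *], [T → . num A], [X → T . T], [X → T . num num] }  — shift
  I9: { [A → . T F], [A → . num X A], [A → num X . A], [T → . / num *], [T → . num A] }  — shift
  I10: { [A → num X A .] }  — reduce
  I11: { [F → * . / *] }  — shift
  I12: { [F → A .] }  — reduce
  I13: { [A → T F .] }  — reduce
  I14: { [A → . T F], [A → . num X A], [A → T . F], [F → . * / *], [F → . A], [T → . / num *], [T → . num A], [X → T T .] }  — shift, reduce
  I15: { [A → . T F], [A → . num X A], [A → num . X A], [T → . / num *], [T → . num A], [T → num . A], [X → . T T], [X → . T num num], [X → T num . num] }  — shift
  I16: { [A → . T F], [A → . num X A], [A → num . X A], [T → . / num *], [T → . num A], [T → num . A], [X → . T T], [X → . T num num], [X → T num num .] }  — shift, reduce
  I17: { [F → * / . *] }  — shift
  I18: { [F → * / * .] }  — reduce
  I19: { [X → T T .] }  — reduce
  I20: { [A → . T F], [A → . num X A], [T → . / num *], [T → . num A], [T → num . A], [X → T num . num] }  — shift
  I21: { [T → / num . *] }  — shift
  I22: { [T → / num * .] }  — reduce

I14 contains reduce item [X → T T .] and shift items [A → . num X A], [F → . * / *], [T → . / num *], [T → . num A] — shift-reduce conflict.
I16 contains reduce item [X → T num num .] and shift items [A → . num X A], [T → . / num *], [T → . num A] — shift-reduce conflict.

Answer: Yes — I14: [X → T T .] vs [A → . num X A]; I16: [X → T num num .] vs [A → . num X A]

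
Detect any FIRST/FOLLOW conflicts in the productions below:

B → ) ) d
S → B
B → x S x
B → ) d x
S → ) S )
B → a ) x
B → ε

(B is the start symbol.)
Yes. B → ')' ')' d with FOLLOW(B) on { ')' }; B → x S x with FOLLOW(B) on { 'x' }; B → ')' d x with FOLLOW(B) on { ')' }; S → ')' S ')' with FOLLOW(S) on { ')' }

A FIRST/FOLLOW conflict occurs when a non-terminal N has a nullable alternative N → β (β ⇒* ε) and another alternative N → α with FIRST(α) ∩ FOLLOW(N) ≠ ∅: on such a lookahead the parser cannot decide between expanding α and letting N vanish via β.

Nullable non-terminals: B, S.
FIRST sets used below: FIRST(B) = { ')', 'a', 'x', ε }

B: nullable alternative(s) B → ε; FOLLOW(B) = { $, ')', 'x' }
  B → ) ) d: FIRST \ {ε} = { ')' } — overlaps FOLLOW(B) on { ')' }: CONFLICT
  B → x S x: FIRST \ {ε} = { 'x' } — overlaps FOLLOW(B) on { 'x' }: CONFLICT
  B → ) d x: FIRST \ {ε} = { ')' } — overlaps FOLLOW(B) on { ')' }: CONFLICT
  B → a ) x: FIRST \ {ε} = { 'a' } — disjoint from FOLLOW(B)
  B → ε: FIRST \ {ε} = { } — this is the only nullable alternative, skip

S: nullable alternative(s) S → B; FOLLOW(S) = { ')', 'x' }
  S → B: FIRST \ {ε} = { ')', 'a', 'x' } — this is the only nullable alternative, skip
  S → ) S ): FIRST \ {ε} = { ')' } — overlaps FOLLOW(S) on { ')' }: CONFLICT

So the grammar has 4 FIRST/FOLLOW conflicts (marked CONFLICT above).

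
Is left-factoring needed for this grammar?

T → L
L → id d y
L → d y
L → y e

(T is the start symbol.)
Left-factoring is needed when two productions for the same non-terminal
share a common prefix on the right-hand side.

Productions for L:
  L → id d y
  L → d y
  L → y e

No common prefixes found.

Answer: No, left-factoring is not needed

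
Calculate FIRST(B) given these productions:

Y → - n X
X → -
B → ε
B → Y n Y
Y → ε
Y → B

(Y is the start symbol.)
To compute FIRST(B), examine every production with B on the left-hand side, reading each right-hand side left to right until a non-nullable symbol is reached.

FIRST sets of the other non-terminals involved (by the same procedure, iterated to a fixed point):
  FIRST(Y) = { '-', 'n', ε }

From B → ε:
  - ε-production, so ε ∈ FIRST(B)
From B → Y n Y:
  - Y is a non-terminal: add FIRST(Y) \ {ε} = { '-', 'n' }
    Y is nullable, so continue to the next symbol
  - n is a terminal: add 'n' and stop

Collecting: FIRST(B) = { '-', 'n', ε }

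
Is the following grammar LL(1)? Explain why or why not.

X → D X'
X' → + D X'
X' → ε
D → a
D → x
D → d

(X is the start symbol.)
A grammar is LL(1) if for each non-terminal N with multiple productions, the predict sets of those productions are pairwise disjoint, where PREDICT(N → α) = (FIRST(α) \ {ε}) ∪ (FOLLOW(N) if α ⇒* ε).

Relevant sets:
  FOLLOW(X') = { $ }

For X':
  PREDICT(X' → '+' D X') = { '+' }
  PREDICT(X' → ε) = { $ }
For D:
  PREDICT(D → a) = { 'a' }
  PREDICT(D → x) = { 'x' }
  PREDICT(D → d) = { 'd' }
X has a single production, so nothing to check there.

All predict sets are disjoint. The grammar IS LL(1).

Answer: Yes, the grammar is LL(1).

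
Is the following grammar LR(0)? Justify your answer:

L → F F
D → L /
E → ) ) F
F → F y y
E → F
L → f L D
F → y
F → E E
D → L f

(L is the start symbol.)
A grammar is LR(0) if no state in the canonical LR(0) collection has:
  - both a shift item (dot before a terminal) and a complete item (shift-reduce conflict), or
  - two or more complete items (reduce-reduce conflict; the accept item [L' → L .] counts as a complete item here).

Augment with L' → L and build the canonical LR(0) collection (I0 = CLOSURE({[L' → . L]}), then GOTO on every symbol after a dot until no new states appear). It has 20 states:
  I0: { [E → . ) ) F], [E → . F], [F → . E E], [F → . F y y], [F → . y], [L → . F F], [L → . f L D], [L' → . L] }  — shift
  I1: { [E → ) . ) F] }  — shift
  I2: { [E → . ) ) F], [E → . F], [F → . E E], [F → . F y y], [F → . y], [F → E . E] }  — shift
  I3: { [E → . ) ) F], [E → . F], [E → F .], [F → . E E], [F → . F y y], [F → . y], [F → F . y y], [L → F . F] }  — shift, reduce
  I4: { [L' → L .] }  — accept
  I5: { [E → . ) ) F], [E → . F], [F → . E E], [F → . F y y], [F → . y], [L → . F F], [L → . f L D], [L → f . L D] }  — shift
  I6: { [F → y .] }  — reduce
  I7: { [D → . L /], [D → . L f], [E → . ) ) F], [E → . F], [F → . E E], [F → . F y y], [F → . y], [L → . F F], [L → . f L D], [L → f L . D] }  — shift
  I8: { [L → f L D .] }  — reduce
  I9: { [D → L . /], [D → L . f] }  — shift
  I10: { [D → L / .] }  — reduce
  I11: { [D → L f .] }  — reduce
  I12: { [E → F .], [F → F . y y], [L → F F .] }  — shift, 2 reduces
  I13: { [F → F y . y], [F → y .] }  — shift, reduce
  I14: { [F → F y y .] }  — reduce
  I15: { [F → F y . y] }  — shift
  I16: { [E → . ) ) F], [E → . F], [F → . E E], [F → . F y y], [F → . y], [F → E . E], [F → E E .] }  — shift, reduce
  I17: { [E → F .], [F → F . y y] }  — shift, reduce
  I18: { [E → ) ) . F], [E → . ) ) F], [E → . F], [F → . E E], [F → . F y y], [F → . y] }  — shift
  I19: { [E → ) ) F .], [E → F .], [F → F . y y] }  — shift, 2 reduces

Conflict in state I3:
  Shift-reduce conflict between [E → F .] and [E → . ) ) F]
So the grammar is NOT LR(0).

Answer: No. Shift-reduce conflict between [E → F .] and [E → . ) ) F]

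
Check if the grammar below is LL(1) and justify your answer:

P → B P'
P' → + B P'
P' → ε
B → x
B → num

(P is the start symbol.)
Yes, the grammar is LL(1).

A grammar is LL(1) if for each non-terminal N with multiple productions, the predict sets of those productions are pairwise disjoint, where PREDICT(N → α) = (FIRST(α) \ {ε}) ∪ (FOLLOW(N) if α ⇒* ε).

Relevant sets:
  FOLLOW(P') = { $ }

For P':
  PREDICT(P' → '+' B P') = { '+' }
  PREDICT(P' → ε) = { $ }
For B:
  PREDICT(B → x) = { 'x' }
  PREDICT(B → num) = { 'num' }
P has a single production, so nothing to check there.

All predict sets are disjoint. The grammar IS LL(1).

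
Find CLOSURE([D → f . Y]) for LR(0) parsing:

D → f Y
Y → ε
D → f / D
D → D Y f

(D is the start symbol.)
Start with: [D → f . Y]
  [D → f . Y] has the dot before Y: add [Y → .]
No further items can be added.

CLOSURE = { [D → f . Y], [Y → .] }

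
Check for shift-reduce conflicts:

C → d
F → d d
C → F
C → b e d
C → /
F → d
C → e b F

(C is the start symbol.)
Yes — I5: [C → d .] vs [F → d . d]; I9: [F → d .] vs [F → d . d]

Augment with C' → C and build the canonical LR(0) collection (I0 = CLOSURE({[C' → . C]}), then GOTO on every symbol after a dot until no new states appear). It has 13 states:
  I0: { [C → . /], [C → . F], [C → . b e d], [C → . d], [C → . e b F], [C' → . C], [F → . d d], [F → . d] }  — shift
  I1: { [C → / .] }  — reduce
  I2: { [C' → C .] }  — accept
  I3: { [C → F .] }  — reduce
  I4: { [C → b . e d] }  — shift
  I5: { [C → d .], [F → d . d], [F → d .] }  — shift, 2 reduces
  I6: { [C → e . b F] }  — shift
  I7: { [C → e b . F], [F → . d d], [F → . d] }  — shift
  I8: { [C → e b F .] }  — reduce
  I9: { [F → d . d], [F → d .] }  — shift, reduce
  I10: { [F → d d .] }  — reduce
  I11: { [C → b e . d] }  — shift
  I12: { [C → b e d .] }  — reduce

I5 contains reduce items [C → d .], [F → d .] and shift item [F → d . d] — shift-reduce conflict.
I9 contains reduce item [F → d .] and shift item [F → d . d] — shift-reduce conflict.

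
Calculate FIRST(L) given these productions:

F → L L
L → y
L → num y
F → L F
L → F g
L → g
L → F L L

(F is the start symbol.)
To compute FIRST(L), examine every production with L on the left-hand side, reading each right-hand side left to right until a non-nullable symbol is reached.

FIRST sets of the other non-terminals involved (by the same procedure, iterated to a fixed point):
  FIRST(F) = { 'g', 'num', 'y' }

From L → y:
  - y is a terminal: add 'y' and stop
From L → num y:
  - num is a terminal: add 'num' and stop
From L → F g:
  - F is a non-terminal: add FIRST(F) \ {ε} = { 'g', 'num', 'y' }
    F is not nullable, so stop
From L → g:
  - g is a terminal: add 'g' and stop
From L → F L L:
  - F is a non-terminal: add FIRST(F) \ {ε} = { 'g', 'num', 'y' }
    F is not nullable, so stop

Collecting: FIRST(L) = { 'g', 'num', 'y' }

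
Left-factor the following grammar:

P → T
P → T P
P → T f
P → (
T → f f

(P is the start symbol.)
P → T P'
P' → ε
P' → P
P' → f
P → (
T → f f

Left-factoring transforms A → αβ₁ | αβ₂ into A → αA' and A' → β₁ | β₂
(α is the longest common prefix among the alternatives). Repeat until
no nonterminal has two alternatives with a common prefix.

Round 1: P has alternatives sharing prefix 'T'. Introduce P': P → T P'
  Add: P' → ε
  Add: P' → P
  Add: P' → f

No remaining common prefixes — done.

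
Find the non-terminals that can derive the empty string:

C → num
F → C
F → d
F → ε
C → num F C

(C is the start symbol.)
{ 'F' }

ε-productions: F → ε
So F is immediately nullable.
No further non-terminal can be added: every production for the remaining non-terminals contains a terminal or a non-nullable non-terminal.
Nullable = { 'F' }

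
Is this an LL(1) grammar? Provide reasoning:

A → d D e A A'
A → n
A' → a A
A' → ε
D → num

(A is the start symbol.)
Relevant sets:
  FOLLOW(A') = { $, 'a' }

For A:
  PREDICT(A → d D e A A') = { 'd' }
  PREDICT(A → n) = { 'n' }
For A':
  PREDICT(A' → a A) = { 'a' }
  PREDICT(A' → ε) = { $, 'a' }
D has a single production, so nothing to check there.

Conflict found: Predict set conflict for A': { 'a' }
The grammar is NOT LL(1).

Answer: No. Predict set conflict for A': { 'a' }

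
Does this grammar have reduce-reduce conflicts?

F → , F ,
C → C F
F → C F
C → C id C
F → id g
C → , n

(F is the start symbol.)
Yes — I6: [C → C F .] vs [F → C F .]

Augment with F' → F and build the canonical LR(0) collection (I0 = CLOSURE({[F' → . F]}), then GOTO on every symbol after a dot until no new states appear). It has 14 states:
  I0: { [C → . , n], [C → . C F], [C → . C id C], [F → . , F ,], [F → . C F], [F → . id g], [F' → . F] }  — shift
  I1: { [C → , . n], [C → . , n], [C → . C F], [C → . C id C], [F → , . F ,], [F → . , F ,], [F → . C F], [F → . id g] }  — shift
  I2: { [C → . , n], [C → . C F], [C → . C id C], [C → C . F], [C → C . id C], [F → . , F ,], [F → . C F], [F → . id g], [F → C . F] }  — shift
  I3: { [F' → F .] }  — accept
  I4: { [F → id . g] }  — shift
  I5: { [F → id g .] }  — reduce
  I6: { [C → C F .], [F → C F .] }  — 2 reduces
  I7: { [C → . , n], [C → . C F], [C → . C id C], [C → C id . C], [F → id . g] }  — shift
  I8: { [C → , . n] }  — shift
  I9: { [C → . , n], [C → . C F], [C → . C id C], [C → C . F], [C → C . id C], [C → C id C .], [F → . , F ,], [F → . C F], [F → . id g] }  — shift, reduce
  I10: { [C → C F .] }  — reduce
  I11: { [C → , n .] }  — reduce
  I12: { [F → , F . ,] }  — shift
  I13: { [F → , F , .] }  — reduce

I6 contains complete items [C → C F .], [F → C F .] — reduce-reduce conflict.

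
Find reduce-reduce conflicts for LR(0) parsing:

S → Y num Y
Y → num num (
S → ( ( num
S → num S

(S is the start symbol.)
Augment with S' → S and build the canonical LR(0) collection (I0 = CLOSURE({[S' → . S]}), then GOTO on every symbol after a dot until no new states appear). It has 15 states:
  I0: { [S → . ( ( num], [S → . Y num Y], [S → . num S], [S' → . S], [Y → . num num (] }  — shift
  I1: { [S → ( . ( num] }  — shift
  I2: { [S' → S .] }  — accept
  I3: { [S → Y . num Y] }  — shift
  I4: { [S → . ( ( num], [S → . Y num Y], [S → . num S], [S → num . S], [Y → . num num (], [Y → num . num (] }  — shift
  I5: { [S → num S .] }  — reduce
  I6: { [S → . ( ( num], [S → . Y num Y], [S → . num S], [S → num . S], [Y → . num num (], [Y → num . num (], [Y → num num . (] }  — shift
  I7: { [S → ( . ( num], [Y → num num ( .] }  — shift, reduce
  I8: { [S → ( ( . num] }  — shift
  I9: { [S → ( ( num .] }  — reduce
  I10: { [S → Y num . Y], [Y → . num num (] }  — shift
  I11: { [S → Y num Y .] }  — reduce
  I12: { [Y → num . num (] }  — shift
  I13: { [Y → num num . (] }  — shift
  I14: { [Y → num num ( .] }  — reduce

No state contains more than one complete item.

Answer: No reduce-reduce conflicts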